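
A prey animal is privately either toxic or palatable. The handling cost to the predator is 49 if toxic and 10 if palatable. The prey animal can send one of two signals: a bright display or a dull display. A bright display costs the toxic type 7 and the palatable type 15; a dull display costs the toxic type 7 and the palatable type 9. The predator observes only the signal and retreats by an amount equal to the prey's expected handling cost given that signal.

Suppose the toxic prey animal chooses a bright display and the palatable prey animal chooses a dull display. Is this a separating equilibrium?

No

Under separation the predator infers type exactly: bright display → toxic (pays 49), dull display → palatable (pays 10).
Toxic: bright display gives 49 − 7 = 42; dull display gives 10 − 7 = 3. No deviation. ✓
Palatable: dull display gives 10 − 9 = 1; bright display gives 49 − 15 = 34. Would deviate. ✗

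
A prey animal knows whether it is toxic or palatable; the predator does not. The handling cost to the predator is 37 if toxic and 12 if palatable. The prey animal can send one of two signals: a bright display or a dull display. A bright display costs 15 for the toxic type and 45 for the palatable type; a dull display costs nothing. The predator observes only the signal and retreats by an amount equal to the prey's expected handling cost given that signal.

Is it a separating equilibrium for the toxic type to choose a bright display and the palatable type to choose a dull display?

Under separation the predator infers type exactly: bright display → toxic (pays 37), dull display → palatable (pays 12).
Toxic: bright display gives 37 − 15 = 22; dull display gives 12 − 0 = 12. No deviation. ✓
Palatable: dull display gives 12 − 0 = 12; bright display gives 37 − 45 = -8. No deviation. ✓
Both incentive constraints hold.

Yes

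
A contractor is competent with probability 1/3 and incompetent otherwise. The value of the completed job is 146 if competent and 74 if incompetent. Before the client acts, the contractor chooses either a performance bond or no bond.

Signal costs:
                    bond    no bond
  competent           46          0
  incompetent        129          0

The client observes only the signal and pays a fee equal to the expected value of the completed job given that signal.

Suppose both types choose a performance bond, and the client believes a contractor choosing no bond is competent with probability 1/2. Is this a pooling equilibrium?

At the pooled signal (bond) the client holds the prior 1/3 and pays 1/3·146 + 2/3·74 = 98. Off-path (no bond) belief 1/2 gives 1/2·146 + 1/2·74 = 110.
Competent: bond gives 98 − 46 = 52; no bond gives 110 − 0 = 110. Deviates. ✗
Incompetent: bond gives 98 − 129 = -31; no bond gives 110 − 0 = 110. Deviates. ✗

No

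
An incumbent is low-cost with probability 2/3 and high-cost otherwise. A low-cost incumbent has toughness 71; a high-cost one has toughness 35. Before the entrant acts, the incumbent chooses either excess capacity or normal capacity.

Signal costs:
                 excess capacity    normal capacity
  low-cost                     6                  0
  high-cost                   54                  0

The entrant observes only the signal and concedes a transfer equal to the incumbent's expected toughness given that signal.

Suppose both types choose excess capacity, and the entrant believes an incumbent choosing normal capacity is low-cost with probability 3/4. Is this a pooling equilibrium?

No

On the equilibrium path (excess capacity) the entrant holds the prior 2/3 and pays 2/3·71 + 1/3·35 = 59. Off-path (normal capacity) belief 3/4 gives 3/4·71 + 1/4·35 = 62.
Low-cost: excess capacity gives 59 − 6 = 53; normal capacity gives 62 − 0 = 62. Deviates. ✗
High-cost: excess capacity gives 59 − 54 = 5; normal capacity gives 62 − 0 = 62. Deviates. ✗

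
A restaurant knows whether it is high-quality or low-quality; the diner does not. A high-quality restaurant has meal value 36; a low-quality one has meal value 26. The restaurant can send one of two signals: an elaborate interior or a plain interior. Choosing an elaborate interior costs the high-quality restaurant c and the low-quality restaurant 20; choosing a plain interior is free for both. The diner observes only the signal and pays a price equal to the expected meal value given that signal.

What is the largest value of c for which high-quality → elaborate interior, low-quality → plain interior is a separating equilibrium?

10

Under separation: elaborate interior → high-quality (pays 36); plain interior → low-quality (pays 26).
Low-quality: 26 − 0 = 26 ≥ 36 − 20 = 16. Holds regardless of c. ✓
High-quality: 36 − c ≥ 26 − 0, so c ≤ 36 − 26 = 10.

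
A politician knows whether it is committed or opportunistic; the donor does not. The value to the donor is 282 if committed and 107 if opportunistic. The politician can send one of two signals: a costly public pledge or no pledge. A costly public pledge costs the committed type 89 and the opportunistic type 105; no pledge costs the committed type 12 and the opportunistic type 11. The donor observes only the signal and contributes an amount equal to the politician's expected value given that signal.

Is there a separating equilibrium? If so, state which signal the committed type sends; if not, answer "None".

Try committed → pledge, opportunistic → no pledge:
  If types separate, pledge earns payment 282 and no pledge earns 107.
  Committed: pledge gives 282 − 89 = 193; no pledge gives 107 − 12 = 95. No deviation. ✓
  Opportunistic: no pledge gives 107 − 11 = 96; pledge gives 282 − 105 = 177. Would deviate. ✗
Try committed → no pledge, opportunistic → pledge:
  If types separate, no pledge earns payment 282 and pledge earns 107.
  Committed: no pledge gives 282 − 12 = 270; pledge gives 107 − 89 = 18. No deviation. ✓
  Opportunistic: pledge gives 107 − 105 = 2; no pledge gives 282 − 11 = 271. Would deviate. ✗
Neither assignment is incentive-compatible.

None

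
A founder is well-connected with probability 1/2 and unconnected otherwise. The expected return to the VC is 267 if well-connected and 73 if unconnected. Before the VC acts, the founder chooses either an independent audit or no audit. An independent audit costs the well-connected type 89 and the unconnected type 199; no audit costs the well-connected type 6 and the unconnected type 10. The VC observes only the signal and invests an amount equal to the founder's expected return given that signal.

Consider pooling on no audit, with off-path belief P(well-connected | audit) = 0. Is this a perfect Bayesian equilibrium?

Yes

At the pooled signal (no audit) the VC holds the prior 1/2 and pays 1/2·267 + 1/2·73 = 170. Off-path (audit) belief 0 gives 0·267 + 1·73 = 73.
Well-connected: no audit gives 170 − 6 = 164; audit gives 73 − 89 = -16. Stays. ✓
Unconnected: no audit gives 170 − 10 = 160; audit gives 73 − 199 = -126. Stays. ✓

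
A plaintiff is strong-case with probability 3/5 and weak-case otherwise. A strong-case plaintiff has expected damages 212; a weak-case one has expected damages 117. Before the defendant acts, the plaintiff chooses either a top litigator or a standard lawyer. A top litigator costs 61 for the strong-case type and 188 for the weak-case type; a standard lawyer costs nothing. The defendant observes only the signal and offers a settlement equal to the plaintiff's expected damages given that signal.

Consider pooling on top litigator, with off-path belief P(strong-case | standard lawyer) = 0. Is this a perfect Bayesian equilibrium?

On the equilibrium path (top litigator) the defendant holds the prior 3/5 and pays 3/5·212 + 2/5·117 = 174. Off-path (standard lawyer) belief 0 gives 0·212 + 1·117 = 117.
Strong-case: top litigator gives 174 − 61 = 113; standard lawyer gives 117 − 0 = 117. Deviates. ✗
Weak-case: top litigator gives 174 − 188 = -14; standard lawyer gives 117 − 0 = 117. Deviates. ✗

No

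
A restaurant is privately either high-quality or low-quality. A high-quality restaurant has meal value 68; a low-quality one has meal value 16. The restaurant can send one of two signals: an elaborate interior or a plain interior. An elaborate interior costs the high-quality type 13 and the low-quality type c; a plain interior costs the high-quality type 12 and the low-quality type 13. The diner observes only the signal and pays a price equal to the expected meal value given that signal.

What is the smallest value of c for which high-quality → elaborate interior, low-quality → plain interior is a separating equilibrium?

Under separation: elaborate interior → high-quality (pays 68); plain interior → low-quality (pays 16).
High-quality: 68 − 13 = 55 ≥ 16 − 12 = 4. Holds regardless of c. ✓
Low-quality: 16 − 13 ≥ 68 − c, so c ≥ 68 − 3 = 65.

65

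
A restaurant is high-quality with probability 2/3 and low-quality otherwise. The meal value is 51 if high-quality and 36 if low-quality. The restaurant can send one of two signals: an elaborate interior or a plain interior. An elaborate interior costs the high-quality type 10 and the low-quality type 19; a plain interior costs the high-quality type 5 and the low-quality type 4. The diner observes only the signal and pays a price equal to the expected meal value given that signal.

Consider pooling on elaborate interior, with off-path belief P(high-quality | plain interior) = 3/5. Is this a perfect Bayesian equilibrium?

On the equilibrium path (elaborate interior) the diner holds the prior 2/3 and pays 2/3·51 + 1/3·36 = 46. Off-path (plain interior) belief 3/5 gives 3/5·51 + 2/5·36 = 45.
High-quality: elaborate interior gives 46 − 10 = 36; plain interior gives 45 − 5 = 40. Deviates. ✗
Low-quality: elaborate interior gives 46 − 19 = 27; plain interior gives 45 − 4 = 41. Deviates. ✗

No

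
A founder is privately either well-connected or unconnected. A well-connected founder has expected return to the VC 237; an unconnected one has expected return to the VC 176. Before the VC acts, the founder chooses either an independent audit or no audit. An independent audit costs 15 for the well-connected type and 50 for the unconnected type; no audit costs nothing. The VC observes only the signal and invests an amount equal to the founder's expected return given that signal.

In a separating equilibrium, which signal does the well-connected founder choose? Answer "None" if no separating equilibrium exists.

Try well-connected → audit, unconnected → no audit:
  Under separation the VC infers type exactly: audit → well-connected (pays 237), no audit → unconnected (pays 176).
  Well-connected: audit gives 237 − 15 = 222; no audit gives 176 − 0 = 176. No deviation. ✓
  Unconnected: no audit gives 176 − 0 = 176; audit gives 237 − 50 = 187. Would deviate. ✗
Try well-connected → no audit, unconnected → audit:
  Under separation the VC infers type exactly: no audit → well-connected (pays 237), audit → unconnected (pays 176).
  Well-connected: no audit gives 237 − 0 = 237; audit gives 176 − 15 = 161. No deviation. ✓
  Unconnected: audit gives 176 − 50 = 126; no audit gives 237 − 0 = 237. Would deviate. ✗
Neither assignment is incentive-compatible.

None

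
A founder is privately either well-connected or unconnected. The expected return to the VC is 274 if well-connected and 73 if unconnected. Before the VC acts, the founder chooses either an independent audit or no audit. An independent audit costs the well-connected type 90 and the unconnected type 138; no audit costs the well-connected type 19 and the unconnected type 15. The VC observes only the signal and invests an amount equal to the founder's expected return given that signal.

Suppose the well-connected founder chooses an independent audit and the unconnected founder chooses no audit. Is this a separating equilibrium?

If types separate, audit earns payment 274 and no audit earns 73.
Well-connected: audit gives 274 − 90 = 184; no audit gives 73 − 19 = 54. No deviation. ✓
Unconnected: no audit gives 73 − 15 = 58; audit gives 274 − 138 = 136. Would deviate. ✗

No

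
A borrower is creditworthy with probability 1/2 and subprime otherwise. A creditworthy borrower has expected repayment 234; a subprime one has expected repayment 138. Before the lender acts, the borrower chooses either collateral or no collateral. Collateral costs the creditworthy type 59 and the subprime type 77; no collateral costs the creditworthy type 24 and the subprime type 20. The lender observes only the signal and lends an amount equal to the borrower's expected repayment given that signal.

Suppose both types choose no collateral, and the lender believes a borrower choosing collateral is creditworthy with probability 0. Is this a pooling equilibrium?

At the pooled signal (no collateral) the lender holds the prior 1/2 and pays 1/2·234 + 1/2·138 = 186. Off-path (collateral) belief 0 gives 0·234 + 1·138 = 138.
Creditworthy: no collateral gives 186 − 24 = 162; collateral gives 138 − 59 = 79. Stays. ✓
Subprime: no collateral gives 186 − 20 = 166; collateral gives 138 − 77 = 61. Stays. ✓

Yes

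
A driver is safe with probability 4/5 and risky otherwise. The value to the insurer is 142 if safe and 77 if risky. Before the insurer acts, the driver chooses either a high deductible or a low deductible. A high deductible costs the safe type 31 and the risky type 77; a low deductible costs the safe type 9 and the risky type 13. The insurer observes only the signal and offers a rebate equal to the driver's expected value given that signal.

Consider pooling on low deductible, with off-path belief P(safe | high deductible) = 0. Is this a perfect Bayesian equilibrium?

At the pooled signal (low deductible) the insurer holds the prior 4/5 and pays 4/5·142 + 1/5·77 = 129. Off-path (high deductible) belief 0 gives 0·142 + 1·77 = 77.
Safe: low deductible gives 129 − 9 = 120; high deductible gives 77 − 31 = 46. Stays. ✓
Risky: low deductible gives 129 − 13 = 116; high deductible gives 77 − 77 = 0. Stays. ✓

Yes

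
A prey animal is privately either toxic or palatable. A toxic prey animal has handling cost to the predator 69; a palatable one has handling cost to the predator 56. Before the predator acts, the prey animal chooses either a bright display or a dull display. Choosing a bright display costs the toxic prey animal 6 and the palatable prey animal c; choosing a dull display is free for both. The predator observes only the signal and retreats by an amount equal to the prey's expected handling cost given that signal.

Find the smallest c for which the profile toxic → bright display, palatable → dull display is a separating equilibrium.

13

Under separation: bright display → toxic (pays 69); dull display → palatable (pays 56).
Toxic: 69 − 6 = 63 ≥ 56 − 0 = 56. Holds regardless of c. ✓
Palatable: 56 − 0 ≥ 69 − c, so c ≥ 69 − 56 = 13.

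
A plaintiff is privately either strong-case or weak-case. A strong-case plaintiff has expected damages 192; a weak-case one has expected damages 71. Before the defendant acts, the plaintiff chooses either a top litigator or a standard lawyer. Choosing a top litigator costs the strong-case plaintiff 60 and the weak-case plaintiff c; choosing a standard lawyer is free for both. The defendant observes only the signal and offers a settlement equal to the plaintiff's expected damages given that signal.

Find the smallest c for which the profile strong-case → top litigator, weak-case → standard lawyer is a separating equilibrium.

121

Under separation: top litigator → strong-case (pays 192); standard lawyer → weak-case (pays 71).
Strong-case: 192 − 60 = 132 ≥ 71 − 0 = 71. Holds regardless of c. ✓
Weak-case: 71 − 0 ≥ 192 − c, so c ≥ 192 − 71 = 121.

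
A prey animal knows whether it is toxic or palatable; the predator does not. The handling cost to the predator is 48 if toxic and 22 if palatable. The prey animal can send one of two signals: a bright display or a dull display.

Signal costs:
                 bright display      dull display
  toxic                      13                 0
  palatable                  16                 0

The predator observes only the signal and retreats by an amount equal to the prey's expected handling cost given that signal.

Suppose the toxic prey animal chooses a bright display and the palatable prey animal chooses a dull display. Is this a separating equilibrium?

No

If types separate, bright display earns payment 48 and dull display earns 22.
Toxic: bright display gives 48 − 13 = 35; dull display gives 22 − 0 = 22. No deviation. ✓
Palatable: dull display gives 22 − 0 = 22; bright display gives 48 − 16 = 32. Would deviate. ✗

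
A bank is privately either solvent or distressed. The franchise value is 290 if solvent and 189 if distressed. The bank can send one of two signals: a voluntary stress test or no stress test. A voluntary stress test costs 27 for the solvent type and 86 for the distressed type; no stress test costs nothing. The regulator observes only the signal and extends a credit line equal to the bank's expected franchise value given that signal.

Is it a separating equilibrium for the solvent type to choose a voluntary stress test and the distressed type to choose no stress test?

If types separate, stress test earns payment 290 and no stress test earns 189.
Solvent: stress test gives 290 − 27 = 263; no stress test gives 189 − 0 = 189. No deviation. ✓
Distressed: no stress test gives 189 − 0 = 189; stress test gives 290 − 86 = 204. Would deviate. ✗

No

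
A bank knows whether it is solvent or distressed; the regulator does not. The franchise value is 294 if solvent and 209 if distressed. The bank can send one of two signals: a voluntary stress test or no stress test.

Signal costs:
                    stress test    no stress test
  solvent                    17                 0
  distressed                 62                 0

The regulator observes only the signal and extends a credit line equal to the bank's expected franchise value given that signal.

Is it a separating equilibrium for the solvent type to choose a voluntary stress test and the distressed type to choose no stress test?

If types separate, stress test earns payment 294 and no stress test earns 209.
Solvent: stress test gives 294 − 17 = 277; no stress test gives 209 − 0 = 209. No deviation. ✓
Distressed: no stress test gives 209 − 0 = 209; stress test gives 294 − 62 = 232. Would deviate. ✗

No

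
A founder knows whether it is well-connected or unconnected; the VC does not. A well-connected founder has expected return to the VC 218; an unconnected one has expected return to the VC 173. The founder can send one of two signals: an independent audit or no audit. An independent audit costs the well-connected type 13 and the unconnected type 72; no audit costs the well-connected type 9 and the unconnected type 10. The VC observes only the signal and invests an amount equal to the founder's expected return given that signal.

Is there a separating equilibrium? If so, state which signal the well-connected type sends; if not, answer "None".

Try well-connected → audit, unconnected → no audit:
  Under separation the VC infers type exactly: audit → well-connected (pays 218), no audit → unconnected (pays 173).
  Well-connected: audit gives 218 − 13 = 205; no audit gives 173 − 9 = 164. No deviation. ✓
  Unconnected: no audit gives 173 − 10 = 163; audit gives 218 − 72 = 146. No deviation. ✓
Both hold — the well-connected type sends audit.

audit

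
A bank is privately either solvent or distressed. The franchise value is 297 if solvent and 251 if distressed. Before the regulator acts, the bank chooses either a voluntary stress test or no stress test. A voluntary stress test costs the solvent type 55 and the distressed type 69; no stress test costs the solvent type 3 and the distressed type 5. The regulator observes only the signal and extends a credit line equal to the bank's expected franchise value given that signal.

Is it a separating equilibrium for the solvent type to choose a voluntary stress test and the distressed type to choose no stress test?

No

If types separate, stress test earns payment 297 and no stress test earns 251.
Solvent: stress test gives 297 − 55 = 242; no stress test gives 251 − 3 = 248. Would deviate. ✗
Distressed: no stress test gives 251 − 5 = 246; stress test gives 297 − 69 = 228. No deviation. ✓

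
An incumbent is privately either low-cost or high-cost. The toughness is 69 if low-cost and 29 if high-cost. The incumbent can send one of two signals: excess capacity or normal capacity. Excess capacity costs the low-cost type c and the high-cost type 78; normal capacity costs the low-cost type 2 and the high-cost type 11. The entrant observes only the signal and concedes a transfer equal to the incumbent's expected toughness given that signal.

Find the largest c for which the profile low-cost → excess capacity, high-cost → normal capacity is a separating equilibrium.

42

Under separation: excess capacity → low-cost (pays 69); normal capacity → high-cost (pays 29).
High-cost: 29 − 11 = 18 ≥ 69 − 78 = -9. Holds regardless of c. ✓
Low-cost: 69 − c ≥ 29 − 2, so c ≤ 69 − 27 = 42.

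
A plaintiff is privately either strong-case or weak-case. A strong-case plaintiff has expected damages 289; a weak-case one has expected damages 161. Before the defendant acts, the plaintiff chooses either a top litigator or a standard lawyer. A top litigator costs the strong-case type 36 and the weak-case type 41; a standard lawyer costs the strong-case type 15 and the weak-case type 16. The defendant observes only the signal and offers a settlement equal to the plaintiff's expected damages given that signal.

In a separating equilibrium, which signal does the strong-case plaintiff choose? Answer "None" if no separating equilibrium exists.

Try strong-case → top litigator, weak-case → standard lawyer:
  Under separation the defendant infers type exactly: top litigator → strong-case (pays 289), standard lawyer → weak-case (pays 161).
  Strong-case: top litigator gives 289 − 36 = 253; standard lawyer gives 161 − 15 = 146. No deviation. ✓
  Weak-case: standard lawyer gives 161 − 16 = 145; top litigator gives 289 − 41 = 248. Would deviate. ✗
Try strong-case → standard lawyer, weak-case → top litigator:
  Under separation the defendant infers type exactly: standard lawyer → strong-case (pays 289), top litigator → weak-case (pays 161).
  Strong-case: standard lawyer gives 289 − 15 = 274; top litigator gives 161 − 36 = 125. No deviation. ✓
  Weak-case: top litigator gives 161 − 41 = 120; standard lawyer gives 289 − 16 = 273. Would deviate. ✗
Neither assignment is incentive-compatible.

None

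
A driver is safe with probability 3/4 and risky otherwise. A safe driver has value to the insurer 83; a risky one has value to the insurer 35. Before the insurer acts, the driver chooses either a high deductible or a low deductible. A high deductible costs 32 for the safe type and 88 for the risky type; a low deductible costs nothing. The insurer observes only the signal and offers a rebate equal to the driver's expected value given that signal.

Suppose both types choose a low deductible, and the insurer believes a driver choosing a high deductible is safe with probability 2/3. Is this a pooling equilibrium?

Yes

On the equilibrium path (low deductible) the insurer holds the prior 3/4 and pays 3/4·83 + 1/4·35 = 71. Off-path (high deductible) belief 2/3 gives 2/3·83 + 1/3·35 = 67.
Safe: low deductible gives 71 − 0 = 71; high deductible gives 67 − 32 = 35. Stays. ✓
Risky: low deductible gives 71 − 0 = 71; high deductible gives 67 − 88 = -21. Stays. ✓
Beliefs are Bayes-consistent on-path and both types best-respond.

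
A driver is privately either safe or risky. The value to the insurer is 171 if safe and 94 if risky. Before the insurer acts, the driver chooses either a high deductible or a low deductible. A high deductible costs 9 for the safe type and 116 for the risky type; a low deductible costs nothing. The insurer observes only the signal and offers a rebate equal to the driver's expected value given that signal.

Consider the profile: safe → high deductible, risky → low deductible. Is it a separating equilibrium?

Under separation the insurer infers type exactly: high deductible → safe (pays 171), low deductible → risky (pays 94).
Safe: high deductible gives 171 − 9 = 162; low deductible gives 94 − 0 = 94. No deviation. ✓
Risky: low deductible gives 94 − 0 = 94; high deductible gives 171 − 116 = 55. No deviation. ✓
Neither type gains from mimicking the other.

Yes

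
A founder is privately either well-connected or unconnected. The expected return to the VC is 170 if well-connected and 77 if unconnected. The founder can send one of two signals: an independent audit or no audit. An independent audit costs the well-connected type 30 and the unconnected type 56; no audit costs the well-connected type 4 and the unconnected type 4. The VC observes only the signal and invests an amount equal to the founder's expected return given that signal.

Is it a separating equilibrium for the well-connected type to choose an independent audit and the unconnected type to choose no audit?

Under separation the VC infers type exactly: audit → well-connected (pays 170), no audit → unconnected (pays 77).
Well-connected: audit gives 170 − 30 = 140; no audit gives 77 − 4 = 73. No deviation. ✓
Unconnected: no audit gives 77 − 4 = 73; audit gives 170 − 56 = 114. Would deviate. ✗

No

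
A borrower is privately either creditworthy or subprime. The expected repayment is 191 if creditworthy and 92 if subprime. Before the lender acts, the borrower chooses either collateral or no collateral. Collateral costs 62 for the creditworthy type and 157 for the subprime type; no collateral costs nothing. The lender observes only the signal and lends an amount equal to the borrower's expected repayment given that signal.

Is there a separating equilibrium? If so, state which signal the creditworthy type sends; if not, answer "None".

collateral

Try creditworthy → collateral, subprime → no collateral:
  Under separation the lender infers type exactly: collateral → creditworthy (pays 191), no collateral → subprime (pays 92).
  Creditworthy: collateral gives 191 − 62 = 129; no collateral gives 92 − 0 = 92. No deviation. ✓
  Subprime: no collateral gives 92 − 0 = 92; collateral gives 191 − 157 = 34. No deviation. ✓
Both hold — the creditworthy type sends collateral.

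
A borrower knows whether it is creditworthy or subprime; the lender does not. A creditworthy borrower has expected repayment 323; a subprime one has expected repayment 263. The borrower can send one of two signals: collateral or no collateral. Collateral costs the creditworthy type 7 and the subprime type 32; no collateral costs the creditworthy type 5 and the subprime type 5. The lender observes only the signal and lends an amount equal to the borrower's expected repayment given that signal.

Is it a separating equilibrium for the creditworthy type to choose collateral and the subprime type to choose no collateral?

No

Under separation the lender infers type exactly: collateral → creditworthy (pays 323), no collateral → subprime (pays 263).
Creditworthy: collateral gives 323 − 7 = 316; no collateral gives 263 − 5 = 258. No deviation. ✓
Subprime: no collateral gives 263 − 5 = 258; collateral gives 323 − 32 = 291. Would deviate. ✗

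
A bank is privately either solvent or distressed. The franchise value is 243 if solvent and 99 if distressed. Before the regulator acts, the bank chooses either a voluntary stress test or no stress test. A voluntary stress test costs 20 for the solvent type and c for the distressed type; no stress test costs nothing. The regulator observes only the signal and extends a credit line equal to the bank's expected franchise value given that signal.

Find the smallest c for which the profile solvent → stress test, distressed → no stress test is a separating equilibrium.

Under separation: stress test → solvent (pays 243); no stress test → distressed (pays 99).
Solvent: 243 − 20 = 223 ≥ 99 − 0 = 99. Holds regardless of c. ✓
Distressed: 99 − 0 ≥ 243 − c, so c ≥ 243 − 99 = 144.

144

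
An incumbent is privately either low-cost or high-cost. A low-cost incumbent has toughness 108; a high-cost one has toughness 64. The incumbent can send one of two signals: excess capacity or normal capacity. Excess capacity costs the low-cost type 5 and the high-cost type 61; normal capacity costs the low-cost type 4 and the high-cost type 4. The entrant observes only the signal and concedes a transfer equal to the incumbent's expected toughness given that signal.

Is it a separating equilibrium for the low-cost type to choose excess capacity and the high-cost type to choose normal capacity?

Under separation the entrant infers type exactly: excess capacity → low-cost (pays 108), normal capacity → high-cost (pays 64).
Low-cost: excess capacity gives 108 − 5 = 103; normal capacity gives 64 − 4 = 60. No deviation. ✓
High-cost: normal capacity gives 64 − 4 = 60; excess capacity gives 108 − 61 = 47. No deviation. ✓
Neither type gains from mimicking the other.

Yes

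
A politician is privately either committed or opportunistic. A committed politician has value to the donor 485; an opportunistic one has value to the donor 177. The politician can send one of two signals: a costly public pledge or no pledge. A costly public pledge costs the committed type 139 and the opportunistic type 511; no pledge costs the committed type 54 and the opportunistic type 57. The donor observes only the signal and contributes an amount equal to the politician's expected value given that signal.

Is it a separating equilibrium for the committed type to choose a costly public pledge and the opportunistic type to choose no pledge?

If types separate, pledge earns payment 485 and no pledge earns 177.
Committed: pledge gives 485 − 139 = 346; no pledge gives 177 − 54 = 123. No deviation. ✓
Opportunistic: no pledge gives 177 − 57 = 120; pledge gives 485 − 511 = -26. No deviation. ✓
Neither type gains from mimicking the other.

Yes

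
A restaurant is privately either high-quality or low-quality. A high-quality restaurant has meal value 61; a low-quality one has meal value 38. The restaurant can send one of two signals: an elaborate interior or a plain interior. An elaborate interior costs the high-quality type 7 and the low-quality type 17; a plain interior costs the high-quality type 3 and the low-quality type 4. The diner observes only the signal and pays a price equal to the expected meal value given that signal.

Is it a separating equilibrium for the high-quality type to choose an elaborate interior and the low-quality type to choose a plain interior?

No

Under separation the diner infers type exactly: elaborate interior → high-quality (pays 61), plain interior → low-quality (pays 38).
High-quality: elaborate interior gives 61 − 7 = 54; plain interior gives 38 − 3 = 35. No deviation. ✓
Low-quality: plain interior gives 38 − 4 = 34; elaborate interior gives 61 − 17 = 44. Would deviate. ✗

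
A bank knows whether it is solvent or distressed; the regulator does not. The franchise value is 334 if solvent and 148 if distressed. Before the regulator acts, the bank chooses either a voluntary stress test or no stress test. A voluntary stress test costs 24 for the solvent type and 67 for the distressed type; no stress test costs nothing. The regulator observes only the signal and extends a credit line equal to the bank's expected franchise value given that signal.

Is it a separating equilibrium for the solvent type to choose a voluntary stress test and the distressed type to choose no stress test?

No

If types separate, stress test earns payment 334 and no stress test earns 148.
Solvent: stress test gives 334 − 24 = 310; no stress test gives 148 − 0 = 148. No deviation. ✓
Distressed: no stress test gives 148 − 0 = 148; stress test gives 334 − 67 = 267. Would deviate. ✗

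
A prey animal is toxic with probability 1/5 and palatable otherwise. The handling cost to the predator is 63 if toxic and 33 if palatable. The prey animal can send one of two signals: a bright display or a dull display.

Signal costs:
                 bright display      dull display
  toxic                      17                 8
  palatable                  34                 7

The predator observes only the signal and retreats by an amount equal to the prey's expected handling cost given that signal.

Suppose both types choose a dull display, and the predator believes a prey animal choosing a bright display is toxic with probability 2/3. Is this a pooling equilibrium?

No

On the equilibrium path (dull display) the predator holds the prior 1/5 and pays 1/5·63 + 4/5·33 = 39. Off-path (bright display) belief 2/3 gives 2/3·63 + 1/3·33 = 53.
Toxic: dull display gives 39 − 8 = 31; bright display gives 53 − 17 = 36. Deviates. ✗
Palatable: dull display gives 39 − 7 = 32; bright display gives 53 − 34 = 19. Stays. ✓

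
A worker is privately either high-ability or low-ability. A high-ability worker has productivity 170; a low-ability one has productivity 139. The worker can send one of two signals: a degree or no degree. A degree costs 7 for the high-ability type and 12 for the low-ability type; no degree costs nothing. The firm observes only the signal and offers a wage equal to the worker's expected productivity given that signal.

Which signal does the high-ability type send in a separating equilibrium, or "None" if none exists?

None

Try high-ability → degree, low-ability → no degree:
  If types separate, degree earns payment 170 and no degree earns 139.
  High-ability: degree gives 170 − 7 = 163; no degree gives 139 − 0 = 139. No deviation. ✓
  Low-ability: no degree gives 139 − 0 = 139; degree gives 170 − 12 = 158. Would deviate. ✗
Try high-ability → no degree, low-ability → degree:
  If types separate, no degree earns payment 170 and degree earns 139.
  High-ability: no degree gives 170 − 0 = 170; degree gives 139 − 7 = 132. No deviation. ✓
  Low-ability: degree gives 139 − 12 = 127; no degree gives 170 − 0 = 170. Would deviate. ✗
Neither assignment is incentive-compatible.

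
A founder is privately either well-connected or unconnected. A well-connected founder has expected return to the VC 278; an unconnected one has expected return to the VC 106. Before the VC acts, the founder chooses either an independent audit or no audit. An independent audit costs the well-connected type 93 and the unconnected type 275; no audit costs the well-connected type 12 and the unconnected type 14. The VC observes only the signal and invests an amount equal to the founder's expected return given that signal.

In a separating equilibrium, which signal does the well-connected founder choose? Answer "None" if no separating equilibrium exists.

Try well-connected → audit, unconnected → no audit:
  Under separation the VC infers type exactly: audit → well-connected (pays 278), no audit → unconnected (pays 106).
  Well-connected: audit gives 278 − 93 = 185; no audit gives 106 − 12 = 94. No deviation. ✓
  Unconnected: no audit gives 106 − 14 = 92; audit gives 278 − 275 = 3. No deviation. ✓
Both hold — the well-connected type sends audit.

audit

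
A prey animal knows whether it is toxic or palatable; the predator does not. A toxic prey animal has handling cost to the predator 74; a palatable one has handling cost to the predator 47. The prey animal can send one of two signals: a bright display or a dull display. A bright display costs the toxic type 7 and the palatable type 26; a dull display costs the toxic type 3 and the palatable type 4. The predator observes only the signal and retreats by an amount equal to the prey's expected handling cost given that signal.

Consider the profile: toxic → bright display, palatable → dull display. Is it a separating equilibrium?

Under separation the predator infers type exactly: bright display → toxic (pays 74), dull display → palatable (pays 47).
Toxic: bright display gives 74 − 7 = 67; dull display gives 47 − 3 = 44. No deviation. ✓
Palatable: dull display gives 47 − 4 = 43; bright display gives 74 − 26 = 48. Would deviate. ✗

No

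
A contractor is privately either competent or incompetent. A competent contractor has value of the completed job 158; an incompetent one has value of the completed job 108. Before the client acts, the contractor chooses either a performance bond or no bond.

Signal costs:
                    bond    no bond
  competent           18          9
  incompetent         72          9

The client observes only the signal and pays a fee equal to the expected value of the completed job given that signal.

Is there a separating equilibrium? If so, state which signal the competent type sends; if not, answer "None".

Try competent → bond, incompetent → no bond:
  If types separate, bond earns payment 158 and no bond earns 108.
  Competent: bond gives 158 − 18 = 140; no bond gives 108 − 9 = 99. No deviation. ✓
  Incompetent: no bond gives 108 − 9 = 99; bond gives 158 − 72 = 86. No deviation. ✓
Both hold — the competent type sends bond.

bond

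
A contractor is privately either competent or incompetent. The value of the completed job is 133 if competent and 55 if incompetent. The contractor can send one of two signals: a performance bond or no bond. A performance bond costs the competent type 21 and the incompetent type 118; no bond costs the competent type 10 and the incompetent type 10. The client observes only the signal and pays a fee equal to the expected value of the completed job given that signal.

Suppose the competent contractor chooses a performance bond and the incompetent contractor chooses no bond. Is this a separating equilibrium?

Under separation the client infers type exactly: bond → competent (pays 133), no bond → incompetent (pays 55).
Competent: bond gives 133 − 21 = 112; no bond gives 55 − 10 = 45. No deviation. ✓
Incompetent: no bond gives 55 − 10 = 45; bond gives 133 − 118 = 15. No deviation. ✓
Neither type gains from mimicking the other.

Yes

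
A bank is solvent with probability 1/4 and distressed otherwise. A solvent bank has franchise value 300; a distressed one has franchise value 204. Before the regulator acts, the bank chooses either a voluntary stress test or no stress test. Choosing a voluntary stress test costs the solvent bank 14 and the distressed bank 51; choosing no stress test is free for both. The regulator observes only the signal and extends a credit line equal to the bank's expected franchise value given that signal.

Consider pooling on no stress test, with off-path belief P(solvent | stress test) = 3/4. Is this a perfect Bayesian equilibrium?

At the pooled signal (no stress test) the regulator holds the prior 1/4 and pays 1/4·300 + 3/4·204 = 228. Off-path (stress test) belief 3/4 gives 3/4·300 + 1/4·204 = 276.
Solvent: no stress test gives 228 − 0 = 228; stress test gives 276 − 14 = 262. Deviates. ✗
Distressed: no stress test gives 228 − 0 = 228; stress test gives 276 − 51 = 225. Stays. ✓

No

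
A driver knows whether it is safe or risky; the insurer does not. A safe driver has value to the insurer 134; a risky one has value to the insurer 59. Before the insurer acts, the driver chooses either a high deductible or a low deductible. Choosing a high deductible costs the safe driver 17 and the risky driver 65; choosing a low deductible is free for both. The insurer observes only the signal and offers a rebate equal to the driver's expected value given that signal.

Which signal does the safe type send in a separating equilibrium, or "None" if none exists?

None

Try safe → high deductible, risky → low deductible:
  Under separation the insurer infers type exactly: high deductible → safe (pays 134), low deductible → risky (pays 59).
  Safe: high deductible gives 134 − 17 = 117; low deductible gives 59 − 0 = 59. No deviation. ✓
  Risky: low deductible gives 59 − 0 = 59; high deductible gives 134 − 65 = 69. Would deviate. ✗
Try safe → low deductible, risky → high deductible:
  Under separation the insurer infers type exactly: low deductible → safe (pays 134), high deductible → risky (pays 59).
  Safe: low deductible gives 134 − 0 = 134; high deductible gives 59 − 17 = 42. No deviation. ✓
  Risky: high deductible gives 59 − 65 = -6; low deductible gives 134 − 0 = 134. Would deviate. ✗
Neither assignment is incentive-compatible.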